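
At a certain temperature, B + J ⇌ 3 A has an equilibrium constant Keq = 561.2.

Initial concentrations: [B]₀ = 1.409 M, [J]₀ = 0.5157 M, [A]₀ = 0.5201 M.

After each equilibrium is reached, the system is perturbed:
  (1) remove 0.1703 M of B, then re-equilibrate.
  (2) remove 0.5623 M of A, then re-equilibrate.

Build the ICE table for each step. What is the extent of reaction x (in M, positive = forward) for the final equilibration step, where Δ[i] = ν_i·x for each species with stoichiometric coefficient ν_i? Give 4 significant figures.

x = 0.01153 M

Q₀ = 0.1936 vs Keq = 561.2 ⇒ Q<K, forward
Step 1:
                    B           J           A
  Initial       1.409      0.5157      0.5201
  Change      -0.4996     -0.4996       1.499
  Equil        0.9094     0.01612       2.019
  solve Keq expr → x = 0.4996; check Q = 561.2
Then remove 0.1703 M of B.
Step 2:
                    B           J           A
  Initial      0.7391     0.01612       2.019
  Change     0.003334    0.003334       -0.01
  Equil        0.7425     0.01946       2.009
  solve Keq expr → x = -0.003334; check Q = 561.2
Then remove 0.5623 M of A.
Step 3:
                    B           J           A
  Initial      0.7425     0.01946       1.447
  Change     -0.01153    -0.01153      0.0346
  Equil        0.7309    0.007921       1.481
  solve Keq expr → x = 0.01153; check Q = 561.2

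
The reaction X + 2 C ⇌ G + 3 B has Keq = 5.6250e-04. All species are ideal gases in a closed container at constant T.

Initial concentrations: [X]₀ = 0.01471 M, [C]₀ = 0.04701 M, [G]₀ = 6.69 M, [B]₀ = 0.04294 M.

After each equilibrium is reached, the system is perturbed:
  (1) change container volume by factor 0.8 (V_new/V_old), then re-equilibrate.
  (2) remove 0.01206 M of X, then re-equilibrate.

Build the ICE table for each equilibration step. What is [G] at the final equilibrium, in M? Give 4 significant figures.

[G]_eq = 8.345 M

Q₀ = 16.29 vs Keq = 5.6250e-04 ⇒ Q>K, reverse
Step 1:
                  X         C         G         B
  init      0.01471   0.04701      6.69   0.04294
  Δ         0.01353   0.02706  -0.01353  -0.04059
  eq        0.02824   0.07407     6.676  0.002354
  solve Keq expr → x = -0.01353; check Q = 5.6250e-04
Then change container volume by factor 0.8 (V_new/V_old).
Step 2:
                  X         C         G         B
  init       0.0353   0.09258     8.346  0.002943
  Δ       6.8825e-05 1.3765e-04 -6.8825e-05 -2.0647e-04
  eq        0.03537   0.09272     8.346  0.002737
  solve Keq expr → x = -6.8825e-05; check Q = 5.6250e-04
Then remove 0.01206 M of X.
Step 3:
                  X         C         G         B
  init      0.02331   0.09272     8.346  0.002737
  Δ       1.1575e-04 2.3149e-04 -1.1575e-04 -3.4724e-04
  eq        0.02342   0.09295     8.345  0.002389
  solve Keq expr → x = -1.1575e-04; check Q = 5.6250e-04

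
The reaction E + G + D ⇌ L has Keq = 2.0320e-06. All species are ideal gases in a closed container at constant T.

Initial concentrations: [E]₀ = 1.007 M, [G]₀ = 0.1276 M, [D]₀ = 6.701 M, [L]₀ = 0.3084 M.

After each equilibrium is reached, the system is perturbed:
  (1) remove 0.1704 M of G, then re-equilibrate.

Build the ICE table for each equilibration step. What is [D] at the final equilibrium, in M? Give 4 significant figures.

Q₀ = 0.3582 vs Keq = 2.0320e-06 ⇒ Q>K, reverse
Step 1:
                   E          G          D          L
  init         1.007     0.1276      6.701     0.3084
  Δ           0.3084     0.3084     0.3084    -0.3084
  eq           1.315      0.436      7.009 8.1684e-06
  solve Keq expr → x = -0.3084; check Q = 2.0320e-06
Then remove 0.1704 M of G.
Step 2:
                   E          G          D          L
  init         1.315     0.2656      7.009 8.1684e-06
  Δ       3.1924e-06 3.1924e-06 3.1924e-06 -3.1924e-06
  eq           1.315     0.2656      7.009 4.9760e-06
  solve Keq expr → x = -3.1924e-06; check Q = 2.0320e-06

[D]_eq = 7.009 M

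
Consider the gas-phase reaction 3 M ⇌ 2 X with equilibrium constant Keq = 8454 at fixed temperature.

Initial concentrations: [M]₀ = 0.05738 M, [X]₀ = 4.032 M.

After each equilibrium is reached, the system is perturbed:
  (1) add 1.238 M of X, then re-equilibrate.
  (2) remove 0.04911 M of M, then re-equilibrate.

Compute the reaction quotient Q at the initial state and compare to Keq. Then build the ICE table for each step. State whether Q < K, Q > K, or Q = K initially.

Q₀ = 8.6052e+04 vs Keq = 8454 ⇒ Q>K, reverse
Step 1:
                   M          X
  Initial    0.05738      4.032
  Change     0.06607   -0.04404
  Equil       0.1234      3.988
  solve Keq expr → x = -0.02202; check Q = 8454
Then add 1.238 M of X.
Step 2:
                   M          X
  Initial     0.1234      5.226
  Change     0.02408   -0.01605
  Equil       0.1475       5.21
  solve Keq expr → x = -0.008026; check Q = 8454
Then remove 0.04911 M of M.
Step 3:
                   M          X
  Initial    0.09842       5.21
  Change      0.0485   -0.03233
  Equil       0.1469      5.178
  solve Keq expr → x = -0.01617; check Q = 8454

Q₀ = 8.6052e+04; Q > K (proceeds reverse)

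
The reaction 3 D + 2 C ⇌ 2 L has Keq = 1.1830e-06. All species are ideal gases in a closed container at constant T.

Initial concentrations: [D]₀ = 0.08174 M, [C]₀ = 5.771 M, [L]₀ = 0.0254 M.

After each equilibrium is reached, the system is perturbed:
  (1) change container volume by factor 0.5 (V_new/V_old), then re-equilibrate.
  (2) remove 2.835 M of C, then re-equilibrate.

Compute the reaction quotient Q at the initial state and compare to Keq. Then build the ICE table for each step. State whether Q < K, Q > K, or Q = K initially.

Q₀ = 0.03547; Q > K (proceeds reverse)

Q₀ = 0.03547 vs Keq = 1.1830e-06 ⇒ Q>K, reverse
Step 1:
                  D         C         L
  Initial   0.08174     5.771    0.0254
  Change    0.03771   0.02514  -0.02514
  Equil      0.1194     5.796 2.6026e-04
  solve Keq expr → x = -0.01257; check Q = 1.1830e-06
Then change container volume by factor 0.5 (V_new/V_old).
Step 2:
                  D         C         L
  Initial    0.2389     11.59 5.2052e-04
  Change  -0.001408 -9.3862e-04 9.3862e-04
  Equil      0.2375     11.59  0.001459
  solve Keq expr → x = 4.6931e-04; check Q = 1.1830e-06
Then remove 2.835 M of C.
Step 3:
                  D         C         L
  Initial    0.2375     8.756  0.001459
  Change  5.2971e-04 3.5314e-04 -3.5314e-04
  Equil       0.238     8.757  0.001106
  solve Keq expr → x = -1.7657e-04; check Q = 1.1830e-06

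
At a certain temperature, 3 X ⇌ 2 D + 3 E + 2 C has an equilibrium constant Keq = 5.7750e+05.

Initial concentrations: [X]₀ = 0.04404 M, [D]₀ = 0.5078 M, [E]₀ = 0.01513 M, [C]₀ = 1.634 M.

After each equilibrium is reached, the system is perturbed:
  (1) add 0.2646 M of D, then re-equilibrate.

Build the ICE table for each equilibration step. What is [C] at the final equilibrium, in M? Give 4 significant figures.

Q₀ = 0.02792 vs Keq = 5.7750e+05 ⇒ Q<K, forward
Step 1:
                    X           D           E           C
  init        0.04404      0.5078     0.01513       1.634
  Δ          -0.04339     0.02893     0.04339     0.02893
  eq       6.5142e-04      0.5367     0.05852       1.663
  solve Keq expr → x = 0.01446; check Q = 5.7750e+05
Then add 0.2646 M of D.
Step 2:
                    X           D           E           C
  init     6.5142e-04      0.8013     0.05852       1.663
  Δ        1.9652e-04 -1.3102e-04 -1.9652e-04 -1.3102e-04
  eq       8.4794e-04      0.8012     0.05832       1.663
  solve Keq expr → x = -6.5508e-05; check Q = 5.7750e+05

[C]_eq = 1.663 M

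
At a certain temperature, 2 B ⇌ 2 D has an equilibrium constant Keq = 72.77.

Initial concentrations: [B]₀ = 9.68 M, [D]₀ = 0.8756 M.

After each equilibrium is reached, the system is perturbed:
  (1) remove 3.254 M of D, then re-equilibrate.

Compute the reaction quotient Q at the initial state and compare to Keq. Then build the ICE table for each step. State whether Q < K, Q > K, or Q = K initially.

Q₀ = 0.008182 vs Keq = 72.77 ⇒ Q<K, forward
Step 1:
                    B           D
  init           9.68      0.8756
  Δ            -8.572       8.572
  eq            1.108       9.448
  solve Keq expr → x = 4.286; check Q = 72.77
Then remove 3.254 M of D.
Step 2:
                    B           D
  init          1.108       6.194
  Δ           -0.3414      0.3414
  eq           0.7661       6.535
  solve Keq expr → x = 0.1707; check Q = 72.77

Q₀ = 0.008182; Q < K (proceeds forward)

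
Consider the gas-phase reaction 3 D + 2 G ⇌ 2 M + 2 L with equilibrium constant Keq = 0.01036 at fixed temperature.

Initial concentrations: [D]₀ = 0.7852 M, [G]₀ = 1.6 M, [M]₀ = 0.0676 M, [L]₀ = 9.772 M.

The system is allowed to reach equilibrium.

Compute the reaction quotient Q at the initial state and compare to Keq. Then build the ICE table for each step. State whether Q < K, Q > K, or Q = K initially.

Q₀ = 0.3521; Q > K (proceeds reverse)

Q₀ = 0.3521 vs Keq = 0.01036 ⇒ Q>K, reverse
Step 1:
                    D           G           M           L
  Initial      0.7852         1.6      0.0676       9.772
  Change      0.08048     0.05365    -0.05365    -0.05365
  Equil        0.8657       1.654     0.01395       9.718
  solve Keq expr → x = -0.02683; check Q = 0.01036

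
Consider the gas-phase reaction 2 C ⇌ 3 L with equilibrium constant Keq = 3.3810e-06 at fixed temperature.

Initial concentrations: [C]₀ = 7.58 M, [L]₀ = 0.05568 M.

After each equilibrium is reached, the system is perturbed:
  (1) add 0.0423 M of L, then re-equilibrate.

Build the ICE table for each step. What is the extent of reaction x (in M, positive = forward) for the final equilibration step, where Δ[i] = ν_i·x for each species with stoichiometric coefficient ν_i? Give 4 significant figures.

Q₀ = 3.0044e-06 vs Keq = 3.3810e-06 ⇒ Q<K, forward
Step 1:
                    C           L
  Initial        7.58     0.05568
  Change    -0.001485    0.002228
  Equil         7.579     0.05791
  solve Keq expr → x = 7.4263e-04; check Q = 3.3810e-06
Then add 0.0423 M of L.
Step 2:
                    C           L
  Initial       7.579      0.1002
  Change       0.0281    -0.04216
  Equil         7.607     0.05805
  solve Keq expr → x = -0.01405; check Q = 3.3810e-06

x = -0.01405 M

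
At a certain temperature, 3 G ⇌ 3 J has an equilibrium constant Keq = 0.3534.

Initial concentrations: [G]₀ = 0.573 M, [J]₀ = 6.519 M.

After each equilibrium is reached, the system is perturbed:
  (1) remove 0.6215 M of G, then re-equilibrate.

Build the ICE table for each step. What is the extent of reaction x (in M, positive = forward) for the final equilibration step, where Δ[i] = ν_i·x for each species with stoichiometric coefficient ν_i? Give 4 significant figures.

x = -0.0858 M

Q₀ = 1473 vs Keq = 0.3534 ⇒ Q>K, reverse
Step 1:
                    G           J
  I             0.573       6.519
  C             3.582      -3.582
  E             4.155       2.937
  solve Keq expr → x = -1.194; check Q = 0.3534
Then remove 0.6215 M of G.
Step 2:
                    G           J
  I             3.533       2.937
  C            0.2574     -0.2574
  E             3.791        2.68
  solve Keq expr → x = -0.0858; check Q = 0.3534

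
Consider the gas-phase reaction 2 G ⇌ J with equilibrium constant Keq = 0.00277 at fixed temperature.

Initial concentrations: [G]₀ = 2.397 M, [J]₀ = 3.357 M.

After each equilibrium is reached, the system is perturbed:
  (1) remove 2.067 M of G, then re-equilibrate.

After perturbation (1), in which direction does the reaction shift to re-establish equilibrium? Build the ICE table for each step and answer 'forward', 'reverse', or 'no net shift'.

Q₀ = 0.5843 vs Keq = 0.00277 ⇒ Q>K, reverse
Step 1:
                   G          J
  Initial      2.397      3.357
  Change       6.295     -3.148
  Equil        8.692     0.2093
  solve Keq expr → x = -3.148; check Q = 0.00277
Then remove 2.067 M of G.
Step 2:
                   G          J
  Initial      6.625     0.2093
  Change      0.1633   -0.08164
  Equil        6.789     0.1277
  solve Keq expr → x = -0.08164; check Q = 0.00277

Direction: reverse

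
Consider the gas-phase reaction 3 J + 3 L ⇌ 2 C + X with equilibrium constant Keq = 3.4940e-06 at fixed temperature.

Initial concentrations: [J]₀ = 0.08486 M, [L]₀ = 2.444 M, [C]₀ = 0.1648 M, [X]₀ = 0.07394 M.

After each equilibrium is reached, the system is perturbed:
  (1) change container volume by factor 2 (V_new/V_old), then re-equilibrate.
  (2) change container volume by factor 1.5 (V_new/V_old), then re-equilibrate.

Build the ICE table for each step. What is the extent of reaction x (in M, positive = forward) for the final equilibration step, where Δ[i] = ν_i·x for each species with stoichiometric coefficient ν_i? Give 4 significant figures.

x = -1.5450e-04 M

Q₀ = 0.2251 vs Keq = 3.4940e-06 ⇒ Q>K, reverse
Step 1:
                    J           L           C           X
  Initial     0.08486       2.444      0.1648     0.07394
  Change       0.2123      0.2123     -0.1415    -0.07077
  Equil        0.2972       2.656     0.02327    0.003174
  solve Keq expr → x = -0.07077; check Q = 3.4940e-06
Then change container volume by factor 2 (V_new/V_old).
Step 2:
                    J           L           C           X
  Initial      0.1486       1.328     0.01163    0.001587
  Change     0.003717    0.003717   -0.002478   -0.001239
  Equil        0.1523       1.332    0.009156  3.4785e-04
  solve Keq expr → x = -0.001239; check Q = 3.4940e-06
Then change container volume by factor 1.5 (V_new/V_old).
Step 3:
                    J           L           C           X
  Initial      0.1015      0.8879    0.006104  2.3190e-04
  Change   4.6349e-04  4.6349e-04 -3.0899e-04 -1.5450e-04
  Equil         0.102      0.8884    0.005795  7.7404e-05
  solve Keq expr → x = -1.5450e-04; check Q = 3.4940e-06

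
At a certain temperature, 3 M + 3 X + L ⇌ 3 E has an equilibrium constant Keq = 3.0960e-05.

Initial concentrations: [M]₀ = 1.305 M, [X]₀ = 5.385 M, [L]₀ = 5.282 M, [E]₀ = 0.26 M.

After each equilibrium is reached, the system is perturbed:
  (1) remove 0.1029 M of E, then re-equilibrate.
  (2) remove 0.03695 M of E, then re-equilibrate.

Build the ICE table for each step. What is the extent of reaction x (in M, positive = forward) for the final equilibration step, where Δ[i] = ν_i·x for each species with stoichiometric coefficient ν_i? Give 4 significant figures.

Q₀ = 9.5881e-06 vs Keq = 3.0960e-05 ⇒ Q<K, forward
Step 1:
                   M          X          L          E
  Initial      1.305      5.385      5.282       0.26
  Change    -0.09084   -0.09084   -0.03028    0.09084
  Equil        1.214      5.294      5.252     0.3508
  solve Keq expr → x = 0.03028; check Q = 3.0960e-05
Then remove 0.1029 M of E.
Step 2:
                   M          X          L          E
  Initial      1.214      5.294      5.252     0.2479
  Change    -0.07578   -0.07578   -0.02526    0.07578
  Equil        1.138      5.218      5.226     0.3237
  solve Keq expr → x = 0.02526; check Q = 3.0960e-05
Then remove 0.03695 M of E.
Step 3:
                   M          X          L          E
  Initial      1.138      5.218      5.226     0.2868
  Change    -0.02734   -0.02734  -0.009113    0.02734
  Equil        1.111      5.191      5.217     0.3141
  solve Keq expr → x = 0.009113; check Q = 3.0960e-05

x = 0.009113 M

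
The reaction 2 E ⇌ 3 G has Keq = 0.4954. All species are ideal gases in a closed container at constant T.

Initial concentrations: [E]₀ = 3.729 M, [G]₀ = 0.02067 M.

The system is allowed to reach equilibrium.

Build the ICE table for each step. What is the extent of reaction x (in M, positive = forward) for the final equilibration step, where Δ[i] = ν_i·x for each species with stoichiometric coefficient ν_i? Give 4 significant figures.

Q₀ = 6.3509e-07 vs Keq = 0.4954 ⇒ Q<K, forward
Step 1:
                    E           G
  init          3.729     0.02067
  Δ            -1.013        1.52
  eq            2.716        1.54
  solve Keq expr → x = 0.5065; check Q = 0.4954

x = 0.5065 M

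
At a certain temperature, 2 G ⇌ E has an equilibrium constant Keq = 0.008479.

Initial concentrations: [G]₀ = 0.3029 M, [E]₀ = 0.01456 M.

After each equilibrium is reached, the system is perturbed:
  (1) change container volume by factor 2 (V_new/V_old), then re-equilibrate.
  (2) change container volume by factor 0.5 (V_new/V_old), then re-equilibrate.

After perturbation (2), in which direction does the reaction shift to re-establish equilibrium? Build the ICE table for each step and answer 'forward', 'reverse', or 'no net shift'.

Q₀ = 0.1587 vs Keq = 0.008479 ⇒ Q>K, reverse
Step 1:
                  G         E
  I          0.3029   0.01456
  C         0.02727  -0.01364
  E          0.3302 9.2432e-04
  solve Keq expr → x = -0.01364; check Q = 0.008479
Then change container volume by factor 2 (V_new/V_old).
Step 2:
                  G         E
  I          0.1651 4.6216e-04
  C       4.5958e-04 -2.2979e-04
  E          0.1655 2.3237e-04
  solve Keq expr → x = -2.2979e-04; check Q = 0.008479
Then change container volume by factor 0.5 (V_new/V_old).
Step 3:
                  G         E
  I          0.3311 4.6474e-04
  C       -9.1917e-04 4.5958e-04
  E          0.3302 9.2432e-04
  solve Keq expr → x = 4.5958e-04; check Q = 0.008479

Direction: forward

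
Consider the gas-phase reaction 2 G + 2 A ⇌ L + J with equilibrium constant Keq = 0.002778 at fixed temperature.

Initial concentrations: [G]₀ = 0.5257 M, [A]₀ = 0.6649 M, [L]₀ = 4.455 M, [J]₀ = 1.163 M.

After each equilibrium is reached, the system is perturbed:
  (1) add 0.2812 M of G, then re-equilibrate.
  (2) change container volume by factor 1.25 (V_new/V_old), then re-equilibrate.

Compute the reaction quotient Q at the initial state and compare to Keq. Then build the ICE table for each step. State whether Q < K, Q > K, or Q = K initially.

Q₀ = 42.41; Q > K (proceeds reverse)

Q₀ = 42.41 vs Keq = 0.002778 ⇒ Q>K, reverse
Step 1:
                  G         A         L         J
  init       0.5257    0.6649     4.455     1.163
  Δ           2.222     2.222    -1.111    -1.111
  eq          2.747     2.886     3.344   0.05223
  solve Keq expr → x = -1.111; check Q = 0.002778
Then add 0.2812 M of G.
Step 2:
                  G         A         L         J
  init        3.028     2.886     3.344   0.05223
  Δ        -0.01891  -0.01891  0.009457  0.009457
  eq           3.01     2.868     3.354   0.06169
  solve Keq expr → x = 0.009457; check Q = 0.002778
Then change container volume by factor 1.25 (V_new/V_old).
Step 3:
                  G         A         L         J
  init        2.408     2.294     2.683   0.04935
  Δ         0.03166   0.03166  -0.01583  -0.01583
  eq          2.439     2.326     2.667   0.03352
  solve Keq expr → x = -0.01583; check Q = 0.002778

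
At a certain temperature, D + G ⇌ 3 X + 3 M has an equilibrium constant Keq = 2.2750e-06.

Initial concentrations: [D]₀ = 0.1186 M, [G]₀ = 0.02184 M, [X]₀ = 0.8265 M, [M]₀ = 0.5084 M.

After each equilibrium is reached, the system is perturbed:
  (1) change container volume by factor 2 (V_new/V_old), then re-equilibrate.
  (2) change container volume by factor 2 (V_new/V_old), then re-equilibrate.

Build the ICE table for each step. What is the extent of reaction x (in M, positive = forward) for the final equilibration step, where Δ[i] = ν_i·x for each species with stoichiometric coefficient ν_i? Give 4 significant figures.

Q₀ = 28.64 vs Keq = 2.2750e-06 ⇒ Q>K, reverse
Step 1:
                    D           G           X           M
  init         0.1186     0.02184      0.8265      0.5084
  Δ            0.1645      0.1645     -0.4936     -0.4936
  eq           0.2831      0.1864      0.3329     0.01482
  solve Keq expr → x = -0.1645; check Q = 2.2750e-06
Then change container volume by factor 2 (V_new/V_old).
Step 2:
                    D           G           X           M
  init         0.1416     0.09318      0.1665    0.007409
  Δ          -0.00329    -0.00329    0.009869    0.009869
  eq           0.1383     0.08989      0.1763     0.01728
  solve Keq expr → x = 0.00329; check Q = 2.2750e-06
Then change container volume by factor 2 (V_new/V_old).
Step 3:
                    D           G           X           M
  init        0.06914     0.04495     0.08816    0.008639
  Δ         -0.003361   -0.003361     0.01008     0.01008
  eq          0.06578     0.04159     0.09825     0.01872
  solve Keq expr → x = 0.003361; check Q = 2.2750e-06

x = 0.003361 M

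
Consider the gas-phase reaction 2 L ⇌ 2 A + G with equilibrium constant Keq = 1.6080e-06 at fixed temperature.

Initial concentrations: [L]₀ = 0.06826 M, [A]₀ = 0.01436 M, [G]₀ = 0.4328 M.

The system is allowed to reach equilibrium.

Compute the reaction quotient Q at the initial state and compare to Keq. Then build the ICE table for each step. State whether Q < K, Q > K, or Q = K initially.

Q₀ = 0.01915 vs Keq = 1.6080e-06 ⇒ Q>K, reverse
Step 1:
                  L         A         G
  I         0.06826   0.01436    0.4328
  C          0.0142   -0.0142   -0.0071
  E         0.08246 1.6026e-04    0.4257
  solve Keq expr → x = -0.0071; check Q = 1.6080e-06

Q₀ = 0.01915; Q > K (proceeds reverse)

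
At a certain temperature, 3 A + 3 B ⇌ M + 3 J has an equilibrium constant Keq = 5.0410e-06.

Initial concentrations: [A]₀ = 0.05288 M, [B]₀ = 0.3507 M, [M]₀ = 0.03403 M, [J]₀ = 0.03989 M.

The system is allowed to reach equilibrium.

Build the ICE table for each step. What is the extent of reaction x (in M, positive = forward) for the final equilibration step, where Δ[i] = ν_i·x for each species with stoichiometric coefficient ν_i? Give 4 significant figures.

Q₀ = 0.3387 vs Keq = 5.0410e-06 ⇒ Q>K, reverse
Step 1:
                    A           B           M           J
  init        0.05288      0.3507     0.03403     0.03989
  Δ           0.03772     0.03772    -0.01257    -0.03772
  eq           0.0906      0.3884     0.02146    0.002171
  solve Keq expr → x = -0.01257; check Q = 5.0410e-06

x = -0.01257 M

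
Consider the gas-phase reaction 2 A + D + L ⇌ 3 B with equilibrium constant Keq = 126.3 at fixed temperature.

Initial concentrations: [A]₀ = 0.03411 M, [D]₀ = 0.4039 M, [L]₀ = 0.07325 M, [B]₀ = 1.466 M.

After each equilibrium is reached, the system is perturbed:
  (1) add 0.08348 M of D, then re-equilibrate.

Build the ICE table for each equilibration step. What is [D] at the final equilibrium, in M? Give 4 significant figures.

[D]_eq = 0.614 M

Q₀ = 9.1529e+04 vs Keq = 126.3 ⇒ Q>K, reverse
Step 1:
                   A          D          L          B
  init       0.03411     0.4039    0.07325      1.466
  Δ           0.2635     0.1317     0.1317    -0.3952
  eq          0.2976     0.5356      0.205      1.071
  solve Keq expr → x = -0.1317; check Q = 126.3
Then add 0.08348 M of D.
Step 2:
                   A          D          L          B
  init        0.2976     0.6191      0.205      1.071
  Δ         -0.01013  -0.005067  -0.005067     0.0152
  eq          0.2874      0.614     0.1999      1.086
  solve Keq expr → x = 0.005067; check Q = 126.3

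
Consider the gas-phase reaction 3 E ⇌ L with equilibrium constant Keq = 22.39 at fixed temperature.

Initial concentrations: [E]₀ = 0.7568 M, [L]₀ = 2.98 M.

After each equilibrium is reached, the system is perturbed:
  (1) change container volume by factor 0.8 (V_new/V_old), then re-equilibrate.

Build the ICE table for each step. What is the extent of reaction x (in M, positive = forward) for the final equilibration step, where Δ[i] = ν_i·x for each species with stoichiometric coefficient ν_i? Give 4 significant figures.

x = 0.0292 M

Q₀ = 6.875 vs Keq = 22.39 ⇒ Q<K, forward
Step 1:
                    E           L
  I            0.7568        2.98
  C           -0.2417     0.08056
  E            0.5151       3.061
  solve Keq expr → x = 0.08056; check Q = 22.39
Then change container volume by factor 0.8 (V_new/V_old).
Step 2:
                    E           L
  I            0.6439       3.826
  C           -0.0876      0.0292
  E            0.5563       3.855
  solve Keq expr → x = 0.0292; check Q = 22.39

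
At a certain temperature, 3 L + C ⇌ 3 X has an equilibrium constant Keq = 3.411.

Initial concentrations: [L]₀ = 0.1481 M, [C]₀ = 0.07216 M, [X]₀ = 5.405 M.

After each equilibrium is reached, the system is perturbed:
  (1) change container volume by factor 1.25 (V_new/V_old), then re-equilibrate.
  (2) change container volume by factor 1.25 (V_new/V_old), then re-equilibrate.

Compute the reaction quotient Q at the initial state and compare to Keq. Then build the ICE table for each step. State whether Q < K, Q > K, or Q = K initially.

Q₀ = 6.7364e+05 vs Keq = 3.411 ⇒ Q>K, reverse
Step 1:
                  L         C         X
  I          0.1481   0.07216     5.405
  C           2.171    0.7235    -2.171
  E           2.319    0.7957     3.234
  solve Keq expr → x = -0.7235; check Q = 3.411
Then change container volume by factor 1.25 (V_new/V_old).
Step 2:
                  L         C         X
  I           1.855    0.6366     2.588
  C         0.06808   0.02269  -0.06808
  E           1.923    0.6593     2.519
  solve Keq expr → x = -0.02269; check Q = 3.411
Then change container volume by factor 1.25 (V_new/V_old).
Step 3:
                  L         C         X
  I           1.538    0.5274     2.016
  C         0.05515   0.01838  -0.05515
  E           1.594    0.5458      1.96
  solve Keq expr → x = -0.01838; check Q = 3.411

Q₀ = 6.7364e+05; Q > K (proceeds reverse)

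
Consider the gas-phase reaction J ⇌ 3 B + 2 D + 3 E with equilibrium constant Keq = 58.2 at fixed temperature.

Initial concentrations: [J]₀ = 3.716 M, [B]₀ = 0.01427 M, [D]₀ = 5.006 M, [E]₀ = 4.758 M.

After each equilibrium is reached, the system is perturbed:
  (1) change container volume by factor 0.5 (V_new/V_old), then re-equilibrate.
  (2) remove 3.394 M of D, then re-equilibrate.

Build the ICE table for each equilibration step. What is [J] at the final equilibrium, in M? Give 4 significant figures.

[J]_eq = 7.369 M

Q₀ = 0.002111 vs Keq = 58.2 ⇒ Q<K, forward
Step 1:
                   J          B          D          E
  Initial      3.716    0.01427      5.006      4.758
  Change      -0.123     0.3689     0.2459     0.3689
  Equil        3.593     0.3832      5.252      5.127
  solve Keq expr → x = 0.123; check Q = 58.2
Then change container volume by factor 0.5 (V_new/V_old).
Step 2:
                   J          B          D          E
  Initial      7.186     0.7663       10.5      10.25
  Change      0.1997    -0.5991    -0.3994    -0.5991
  Equil        7.386     0.1672       10.1      9.655
  solve Keq expr → x = -0.1997; check Q = 58.2
Then remove 3.394 M of D.
Step 3:
                   J          B          D          E
  Initial      7.386     0.1672       6.71      9.655
  Change    -0.01681    0.05044    0.03362    0.05044
  Equil        7.369     0.2177      6.744      9.705
  solve Keq expr → x = 0.01681; check Q = 58.2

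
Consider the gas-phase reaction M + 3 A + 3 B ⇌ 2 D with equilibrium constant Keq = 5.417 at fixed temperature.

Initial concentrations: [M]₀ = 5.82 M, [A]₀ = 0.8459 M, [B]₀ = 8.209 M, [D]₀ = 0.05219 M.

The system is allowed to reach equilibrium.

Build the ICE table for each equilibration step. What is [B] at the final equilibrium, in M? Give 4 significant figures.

Q₀ = 1.3977e-06 vs Keq = 5.417 ⇒ Q<K, forward
Step 1:
                    M           A           B           D
  I              5.82      0.8459       8.209     0.05219
  C           -0.2717     -0.8151     -0.8151      0.5434
  E             5.548     0.03079       7.394      0.5956
  solve Keq expr → x = 0.2717; check Q = 5.417

[B]_eq = 7.394 M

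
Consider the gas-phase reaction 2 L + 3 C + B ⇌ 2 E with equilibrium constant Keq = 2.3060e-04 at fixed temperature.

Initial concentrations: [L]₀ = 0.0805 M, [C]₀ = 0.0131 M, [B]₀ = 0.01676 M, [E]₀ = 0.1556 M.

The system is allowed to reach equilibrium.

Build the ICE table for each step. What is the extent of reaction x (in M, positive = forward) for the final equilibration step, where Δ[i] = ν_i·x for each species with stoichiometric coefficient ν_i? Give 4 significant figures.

x = -0.07773 M

Q₀ = 9.9161e+07 vs Keq = 2.3060e-04 ⇒ Q>K, reverse
Step 1:
                   L          C          B          E
  init        0.0805     0.0131    0.01676     0.1556
  Δ           0.1555     0.2332    0.07773    -0.1555
  eq           0.236     0.2463    0.09449 1.3464e-04
  solve Keq expr → x = -0.07773; check Q = 2.3060e-04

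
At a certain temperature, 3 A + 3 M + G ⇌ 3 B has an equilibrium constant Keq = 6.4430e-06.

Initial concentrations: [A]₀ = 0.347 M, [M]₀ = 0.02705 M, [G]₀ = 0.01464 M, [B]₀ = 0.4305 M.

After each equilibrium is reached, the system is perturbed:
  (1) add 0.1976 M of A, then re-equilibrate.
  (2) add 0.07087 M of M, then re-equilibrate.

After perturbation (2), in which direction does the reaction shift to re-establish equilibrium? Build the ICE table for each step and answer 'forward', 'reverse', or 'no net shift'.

Direction: forward

Q₀ = 6.5900e+06 vs Keq = 6.4430e-06 ⇒ Q>K, reverse
Step 1:
                    A           M           G           B
  init          0.347     0.02705     0.01464      0.4305
  Δ             0.427       0.427      0.1423      -0.427
  eq            0.774       0.454       0.157    0.003527
  solve Keq expr → x = -0.1423; check Q = 6.4430e-06
Then add 0.1976 M of A.
Step 2:
                    A           M           G           B
  init         0.9716       0.454       0.157    0.003527
  Δ       -8.8510e-04 -8.8510e-04 -2.9503e-04  8.8510e-04
  eq           0.9707      0.4531      0.1567    0.004412
  solve Keq expr → x = 2.9503e-04; check Q = 6.4430e-06
Then add 0.07087 M of M.
Step 3:
                    A           M           G           B
  init         0.9707       0.524      0.1567    0.004412
  Δ       -6.7748e-04 -6.7748e-04 -2.2583e-04  6.7748e-04
  eq             0.97      0.5233      0.1564     0.00509
  solve Keq expr → x = 2.2583e-04; check Q = 6.4430e-06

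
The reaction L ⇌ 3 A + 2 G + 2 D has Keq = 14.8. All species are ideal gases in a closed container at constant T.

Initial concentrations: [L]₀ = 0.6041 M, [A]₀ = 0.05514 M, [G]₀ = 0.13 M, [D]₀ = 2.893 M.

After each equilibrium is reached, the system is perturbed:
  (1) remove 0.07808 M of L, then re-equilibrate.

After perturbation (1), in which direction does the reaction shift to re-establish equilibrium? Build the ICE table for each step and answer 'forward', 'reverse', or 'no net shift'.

Direction: reverse

Q₀ = 3.9253e-05 vs Keq = 14.8 ⇒ Q<K, forward
Step 1:
                  L         A         G         D
  Initial    0.6041   0.05514      0.13     2.893
  Change    -0.2882    0.8647    0.5764    0.5764
  Equil      0.3159    0.9198    0.7064     3.469
  solve Keq expr → x = 0.2882; check Q = 14.8
Then remove 0.07808 M of L.
Step 2:
                  L         A         G         D
  Initial    0.2378    0.9198    0.7064     3.469
  Change     0.0135  -0.04051  -0.02701  -0.02701
  Equil      0.2513    0.8793    0.6794     3.442
  solve Keq expr → x = -0.0135; check Q = 14.8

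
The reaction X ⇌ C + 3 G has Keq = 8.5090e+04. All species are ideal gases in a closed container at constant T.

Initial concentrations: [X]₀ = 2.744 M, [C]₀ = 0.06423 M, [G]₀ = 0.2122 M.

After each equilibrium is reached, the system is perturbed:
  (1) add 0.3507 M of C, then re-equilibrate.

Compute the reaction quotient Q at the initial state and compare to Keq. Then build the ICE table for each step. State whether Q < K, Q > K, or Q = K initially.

Q₀ = 2.2366e-04; Q < K (proceeds forward)

Q₀ = 2.2366e-04 vs Keq = 8.5090e+04 ⇒ Q<K, forward
Step 1:
                    X           C           G
  init          2.744     0.06423      0.2122
  Δ            -2.725       2.725       8.174
  eq          0.01933       2.789       8.386
  solve Keq expr → x = 2.725; check Q = 8.5090e+04
Then add 0.3507 M of C.
Step 2:
                    X           C           G
  init        0.01933        3.14       8.386
  Δ          0.002359   -0.002359   -0.007078
  eq          0.02169       3.137       8.379
  solve Keq expr → x = -0.002359; check Q = 8.5090e+04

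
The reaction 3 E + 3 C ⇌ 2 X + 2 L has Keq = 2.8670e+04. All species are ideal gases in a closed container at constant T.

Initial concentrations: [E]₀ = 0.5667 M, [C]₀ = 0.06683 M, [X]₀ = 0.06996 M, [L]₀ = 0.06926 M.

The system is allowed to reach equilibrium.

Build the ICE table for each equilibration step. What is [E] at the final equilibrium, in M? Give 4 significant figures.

[E]_eq = 0.5034 M

Q₀ = 0.4322 vs Keq = 2.8670e+04 ⇒ Q<K, forward
Step 1:
                  E         C         X         L
  init       0.5667   0.06683   0.06996   0.06926
  Δ        -0.06333  -0.06333   0.04222   0.04222
  eq         0.5034  0.003497    0.1122    0.1115
  solve Keq expr → x = 0.02111; check Q = 2.8670e+04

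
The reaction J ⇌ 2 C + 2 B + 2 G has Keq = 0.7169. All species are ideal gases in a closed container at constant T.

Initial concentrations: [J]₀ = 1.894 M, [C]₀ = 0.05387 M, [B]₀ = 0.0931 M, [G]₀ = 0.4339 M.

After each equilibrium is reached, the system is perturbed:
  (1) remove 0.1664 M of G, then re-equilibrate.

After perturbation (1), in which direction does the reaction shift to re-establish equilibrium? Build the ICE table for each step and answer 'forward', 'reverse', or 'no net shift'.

Direction: forward

Q₀ = 2.5003e-06 vs Keq = 0.7169 ⇒ Q<K, forward
Step 1:
                  J         C         B         G
  I           1.894   0.05387    0.0931    0.4339
  C         -0.4148    0.8295    0.8295    0.8295
  E           1.479    0.8834    0.9226     1.263
  solve Keq expr → x = 0.4148; check Q = 0.7169
Then remove 0.1664 M of G.
Step 2:
                  J         C         B         G
  I           1.479    0.8834    0.9226     1.097
  C        -0.02188   0.04375   0.04375   0.04375
  E           1.457    0.9272    0.9664     1.141
  solve Keq expr → x = 0.02188; check Q = 0.7169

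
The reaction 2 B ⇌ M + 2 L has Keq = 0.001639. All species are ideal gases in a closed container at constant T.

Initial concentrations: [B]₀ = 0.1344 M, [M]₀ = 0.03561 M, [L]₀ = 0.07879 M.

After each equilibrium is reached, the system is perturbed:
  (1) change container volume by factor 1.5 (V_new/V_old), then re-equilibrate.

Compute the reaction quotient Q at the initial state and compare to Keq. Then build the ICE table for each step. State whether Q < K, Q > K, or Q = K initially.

Q₀ = 0.01224; Q > K (proceeds reverse)

Q₀ = 0.01224 vs Keq = 0.001639 ⇒ Q>K, reverse
Step 1:
                  B         M         L
  init       0.1344   0.03561   0.07879
  Δ          0.0313  -0.01565   -0.0313
  eq         0.1657   0.01996   0.04749
  solve Keq expr → x = -0.01565; check Q = 0.001639
Then change container volume by factor 1.5 (V_new/V_old).
Step 2:
                  B         M         L
  init       0.1105   0.01331   0.03166
  Δ       -0.003572  0.001786  0.003572
  eq         0.1069   0.01509   0.03523
  solve Keq expr → x = 0.001786; check Q = 0.001639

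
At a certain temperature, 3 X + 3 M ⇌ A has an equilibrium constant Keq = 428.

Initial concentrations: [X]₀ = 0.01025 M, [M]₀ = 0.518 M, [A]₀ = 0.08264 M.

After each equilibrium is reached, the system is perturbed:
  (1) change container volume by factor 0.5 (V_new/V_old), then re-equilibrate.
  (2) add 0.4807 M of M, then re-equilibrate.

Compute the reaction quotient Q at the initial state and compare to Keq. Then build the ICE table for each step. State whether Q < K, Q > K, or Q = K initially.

Q₀ = 5.5211e+05 vs Keq = 428 ⇒ Q>K, reverse
Step 1:
                   X          M          A
  Initial    0.01025      0.518    0.08264
  Change     0.07591    0.07591    -0.0253
  Equil      0.08616     0.5939    0.05734
  solve Keq expr → x = -0.0253; check Q = 428
Then change container volume by factor 0.5 (V_new/V_old).
Step 2:
                   X          M          A
  Initial     0.1723      1.188     0.1147
  Change      -0.107     -0.107    0.03568
  Equil      0.06529      1.081     0.1504
  solve Keq expr → x = 0.03568; check Q = 428
Then add 0.4807 M of M.
Step 3:
                   X          M          A
  Initial    0.06529      1.561     0.1504
  Change    -0.01891   -0.01891   0.006304
  Equil      0.04637      1.543     0.1567
  solve Keq expr → x = 0.006304; check Q = 428

Q₀ = 5.5211e+05; Q > K (proceeds reverse)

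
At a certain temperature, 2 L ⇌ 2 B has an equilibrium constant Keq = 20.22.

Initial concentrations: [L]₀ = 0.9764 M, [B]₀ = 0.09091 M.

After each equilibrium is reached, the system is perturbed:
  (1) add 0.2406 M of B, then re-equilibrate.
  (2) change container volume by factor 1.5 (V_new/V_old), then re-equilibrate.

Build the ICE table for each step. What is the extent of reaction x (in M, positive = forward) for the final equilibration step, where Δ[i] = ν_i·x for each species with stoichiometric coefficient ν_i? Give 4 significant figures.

Q₀ = 0.008669 vs Keq = 20.22 ⇒ Q<K, forward
Step 1:
                   L          B
  I           0.9764    0.09091
  C          -0.7822     0.7822
  E           0.1942     0.8731
  solve Keq expr → x = 0.3911; check Q = 20.22
Then add 0.2406 M of B.
Step 2:
                   L          B
  I           0.1942      1.114
  C          0.04377   -0.04377
  E           0.2379       1.07
  solve Keq expr → x = -0.02189; check Q = 20.22
Then change container volume by factor 1.5 (V_new/V_old).
Step 3:
                   L          B
  I           0.1586     0.7133
  C                0          0
  E           0.1586     0.7133
  solve Keq expr → x = 0; check Q = 20.22

x = 0 M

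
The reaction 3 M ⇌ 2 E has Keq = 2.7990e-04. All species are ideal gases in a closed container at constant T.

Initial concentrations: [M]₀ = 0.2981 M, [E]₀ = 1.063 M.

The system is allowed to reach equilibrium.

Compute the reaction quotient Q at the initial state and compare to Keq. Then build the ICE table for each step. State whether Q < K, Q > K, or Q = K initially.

Q₀ = 42.66; Q > K (proceeds reverse)

Q₀ = 42.66 vs Keq = 2.7990e-04 ⇒ Q>K, reverse
Step 1:
                    M           E
  I            0.2981       1.063
  C             1.532      -1.022
  E              1.83     0.04143
  solve Keq expr → x = -0.5108; check Q = 2.7990e-04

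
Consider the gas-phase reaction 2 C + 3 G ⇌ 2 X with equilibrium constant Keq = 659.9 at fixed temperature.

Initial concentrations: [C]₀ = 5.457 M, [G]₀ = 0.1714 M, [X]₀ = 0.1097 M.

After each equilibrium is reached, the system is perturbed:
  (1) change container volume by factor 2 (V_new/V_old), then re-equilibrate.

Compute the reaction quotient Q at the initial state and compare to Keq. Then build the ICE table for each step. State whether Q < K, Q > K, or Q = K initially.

Q₀ = 0.08026 vs Keq = 659.9 ⇒ Q<K, forward
Step 1:
                  C         G         X
  init        5.457    0.1714    0.1097
  Δ         -0.1053   -0.1579    0.1053
  eq          5.352   0.01347     0.215
  solve Keq expr → x = 0.05264; check Q = 659.9
Then change container volume by factor 2 (V_new/V_old).
Step 2:
                  C         G         X
  init        2.676  0.006736    0.1075
  Δ        0.004244  0.006365 -0.004244
  eq           2.68    0.0131    0.1032
  solve Keq expr → x = -0.002122; check Q = 659.9

Q₀ = 0.08026; Q < K (proceeds forward)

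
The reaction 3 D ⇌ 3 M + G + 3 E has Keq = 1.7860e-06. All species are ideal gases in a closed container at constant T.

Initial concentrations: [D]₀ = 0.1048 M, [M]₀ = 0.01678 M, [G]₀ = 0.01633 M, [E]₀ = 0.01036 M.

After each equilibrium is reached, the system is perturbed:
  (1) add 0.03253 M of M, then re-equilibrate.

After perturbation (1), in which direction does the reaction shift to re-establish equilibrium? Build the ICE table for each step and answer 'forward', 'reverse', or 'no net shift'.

Q₀ = 7.4535e-11 vs Keq = 1.7860e-06 ⇒ Q<K, forward
Step 1:
                  D         M         G         E
  I          0.1048   0.01678   0.01633   0.01036
  C        -0.03793   0.03793   0.01264   0.03793
  E         0.06687   0.05471   0.02897   0.04829
  solve Keq expr → x = 0.01264; check Q = 1.7860e-06
Then add 0.03253 M of M.
Step 2:
                  D         M         G         E
  I         0.06687   0.08724   0.02897   0.04829
  C        0.008798 -0.008798 -0.002933 -0.008798
  E         0.07567   0.07844   0.02604   0.03949
  solve Keq expr → x = -0.002933; check Q = 1.7860e-06

Direction: reverse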